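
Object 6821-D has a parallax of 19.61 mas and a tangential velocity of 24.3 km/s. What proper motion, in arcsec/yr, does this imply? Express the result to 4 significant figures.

d = 1/p = 1/0.01961″ = 50.994 pc.
μ = v_t / (4.74 d) = 24.3 / (4.74 × 50.994) = 24.3 / 241.71 = 0.10053 ″/yr.

0.1005 arcsec/yr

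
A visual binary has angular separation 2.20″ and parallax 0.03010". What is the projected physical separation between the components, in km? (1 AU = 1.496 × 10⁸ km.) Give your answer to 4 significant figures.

1.093 × 10^10 km

d = 1/p = 1/0.03010″ = 33.223 pc.
At distance d (pc), an angle of θ arcsec spans θ·d AU: s = 2.20 × 33.223 = 73.091 AU.
= 73.091 × 1.496 × 10⁸ km = 1.0934 × 10^10 km.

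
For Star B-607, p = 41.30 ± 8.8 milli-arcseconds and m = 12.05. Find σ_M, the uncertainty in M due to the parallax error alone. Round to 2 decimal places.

M = m − 5 log₁₀ d + 5 = m + 5 log₁₀ p + 5, so ∂M/∂p = 5/(p ln 10).
σ_M = (5/ln 10) · (σ_p/p) = 2.1715 × 8.8/41.30 = 2.1715 × 0.21308 = 0.4627.

σ_M = 0.46 mag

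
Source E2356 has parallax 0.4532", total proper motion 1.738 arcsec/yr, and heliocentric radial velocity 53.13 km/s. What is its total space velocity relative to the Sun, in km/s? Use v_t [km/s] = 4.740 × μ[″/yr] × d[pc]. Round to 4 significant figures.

56.15 km/s

d = 1/p = 1/0.4532″ = 2.2065 pc.
v_t = 4.740 μ d = 4.740 × 1.738 × 2.2065 = 18.177 km/s.
v = √(v_r² + v_t²) = √(53.13² + 18.177²) = √3153.2 = 56.153 km/s.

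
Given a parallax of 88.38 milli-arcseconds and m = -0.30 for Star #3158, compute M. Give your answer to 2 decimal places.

d = 1/p = 1/0.08838″ = 11.315 pc.
m − M = 5 log₁₀(11.315) − 5 = 5.2683 − 5 = 0.2683.
M = m − (m − M) = -0.30 − 0.2683 = -0.57.

M = -0.57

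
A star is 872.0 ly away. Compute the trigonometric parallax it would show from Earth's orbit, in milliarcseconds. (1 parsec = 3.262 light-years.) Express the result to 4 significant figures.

d = 872.0 ly ÷ 3.262 = 267.32 pc.
p = 1/d = 1/267.32 = 0.0037408 arcsec.
= 0.0037408 × 1000 = 3.7408 mas.

3.741 mas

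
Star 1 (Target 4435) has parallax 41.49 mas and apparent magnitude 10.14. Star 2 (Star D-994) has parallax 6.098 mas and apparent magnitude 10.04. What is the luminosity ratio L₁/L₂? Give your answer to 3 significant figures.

d₁ = 1/p₁ = 1/0.04149″ = 24.102 pc; d₂ = 1/p₂ = 1/0.006098″ = 163.99 pc.
M₁ = m₁ − 5 log₁₀ d₁ + 5 = 10.14 − 6.9103 + 5 = 8.2297.
M₂ = 10.04 − 11.0741 + 5 = 3.9659.
L₁/L₂ = 10^(0.4(M₂ − M₁)) = 10^(0.4 × (-4.2638)) = 10^(-1.70552) = 0.019701.

L₁/L₂ = 0.0197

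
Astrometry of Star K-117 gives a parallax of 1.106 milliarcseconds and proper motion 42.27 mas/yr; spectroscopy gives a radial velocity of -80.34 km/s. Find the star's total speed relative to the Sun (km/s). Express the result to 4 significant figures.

d = 1/p = 1/0.001106″ = 904.16 pc.
μ = 42.27 mas/yr = 0.04227 ″/yr.
v_t = 4.740 μ d = 4.740 × 0.04227 × 904.16 = 181.16 km/s.
v = √(v_r² + v_t²) = √((-80.34)² + 181.16²) = √39273.5 = 198.18 km/s.

198.2 km/s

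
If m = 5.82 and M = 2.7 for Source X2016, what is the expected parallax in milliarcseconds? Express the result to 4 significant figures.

m − M = 5.82 − 2.7 = 3.12.
d = 10^((m−M)/5 + 1) = 10^1.624 = 42.073 pc.
p = 1/d = 1/42.073 = 0.023768 arcsec = 23.768 mas.

23.77 mas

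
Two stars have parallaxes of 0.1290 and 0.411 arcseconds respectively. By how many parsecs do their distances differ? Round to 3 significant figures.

d_A = 1/0.1290″ = 7.7519 pc; d_B = 1/0.4110″ = 2.4331 pc.
|d_B − d_A| = |2.4331 − 7.7519| = 5.3188 pc.

5.32 pc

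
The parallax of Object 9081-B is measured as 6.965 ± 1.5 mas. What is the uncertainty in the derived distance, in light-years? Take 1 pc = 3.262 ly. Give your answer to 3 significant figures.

101 ly

d = 1/p, so σ_d = σ_p / p².
σ_d = 0.00150 / (0.006965)² = 0.00150 / 0.000048511 = 30.921 pc = 30.921 × 3.262 ly = 100.86 ly.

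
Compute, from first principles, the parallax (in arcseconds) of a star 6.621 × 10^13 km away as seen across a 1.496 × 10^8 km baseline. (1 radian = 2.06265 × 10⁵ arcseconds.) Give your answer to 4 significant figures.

0.4661 arcsec

θ ≈ B/d = (1.496 × 10^8) / (6.621 × 10^13) = 2.2595 × 10^-6 rad.
In arcseconds: 2.2595 × 10^-6 × 206265 = 0.46606″.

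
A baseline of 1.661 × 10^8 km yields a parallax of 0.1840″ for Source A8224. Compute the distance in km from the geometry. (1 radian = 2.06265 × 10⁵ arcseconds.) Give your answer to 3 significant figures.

θ = 0.1840″ = 0.1840/206265 = 8.9206 × 10^-7 rad.
d = B/θ = (1.661 × 10^8) / (8.9206 × 10^-7) = 1.8620 × 10^14 km.

1.86 × 10^14 km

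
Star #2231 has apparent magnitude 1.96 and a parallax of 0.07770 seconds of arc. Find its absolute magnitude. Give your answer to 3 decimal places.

d = 1/p = 1/0.07770″ = 12.87 pc.
m − M = 5 log₁₀(12.87) − 5 = 5.5479 − 5 = 0.5479.
M = m − (m − M) = 1.96 − 0.5479 = 1.412.

M = 1.412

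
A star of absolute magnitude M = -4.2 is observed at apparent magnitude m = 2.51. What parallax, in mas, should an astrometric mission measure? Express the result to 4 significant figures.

m − M = 2.51 − (-4.2) = 6.71.
d = 10^((m−M)/5 + 1) = 10^2.342 = 219.79 pc.
p = 1/d = 1/219.79 = 0.0045498 arcsec = 4.5498 mas.

4.550 mas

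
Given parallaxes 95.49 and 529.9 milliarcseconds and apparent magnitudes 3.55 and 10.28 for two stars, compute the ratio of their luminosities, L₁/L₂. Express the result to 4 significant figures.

L₁/L₂ = 15150

d₁ = 1/p₁ = 1/0.09549″ = 10.472 pc; d₂ = 1/p₂ = 1/0.5299″ = 1.8871 pc.
M₁ = m₁ − 5 log₁₀ d₁ + 5 = 3.55 − 5.1001 + 5 = 3.4499.
M₂ = 10.28 − 1.3790 + 5 = 13.9010.
L₁/L₂ = 10^(0.4(M₂ − M₁)) = 10^(0.4 × 10.4511) = 10^4.18044 = 15151.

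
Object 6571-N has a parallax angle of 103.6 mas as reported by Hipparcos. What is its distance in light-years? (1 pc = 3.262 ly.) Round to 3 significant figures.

p = 103.6 mas = 0.1036 arcsec.
d = 1/p = 1/0.1036 = 9.6525 pc.
In light-years: 9.6525 × 3.262 = 31.486 ly.

31.5 light years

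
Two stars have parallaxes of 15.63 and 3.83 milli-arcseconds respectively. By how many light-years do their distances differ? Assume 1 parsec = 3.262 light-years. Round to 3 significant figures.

643 ly

d_A = 1/0.01563″ = 63.98 pc; d_B = 1/0.003830″ = 261.1 pc.
|d_B − d_A| = |261.1 − 63.98| = 197.12 pc = 197.12 × 3.262 ly = 643.01 ly.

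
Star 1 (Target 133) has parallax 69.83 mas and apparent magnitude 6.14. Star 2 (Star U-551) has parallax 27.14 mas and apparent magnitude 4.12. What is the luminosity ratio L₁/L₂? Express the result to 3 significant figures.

L₁/L₂ = 0.0235

d₁ = 1/p₁ = 1/0.06983″ = 14.32 pc; d₂ = 1/p₂ = 1/0.02714″ = 36.846 pc.
M₁ = m₁ − 5 log₁₀ d₁ + 5 = 6.14 − 5.7797 + 5 = 5.3603.
M₂ = 4.12 − 7.8320 + 5 = 1.2880.
L₁/L₂ = 10^(0.4(M₂ − M₁)) = 10^(0.4 × (-4.0723)) = 10^(-1.62892) = 0.023501.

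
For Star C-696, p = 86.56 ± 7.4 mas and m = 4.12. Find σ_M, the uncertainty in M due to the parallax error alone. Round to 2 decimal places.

σ_M = 0.19 mag

M = m − 5 log₁₀ d + 5 = m + 5 log₁₀ p + 5, so ∂M/∂p = 5/(p ln 10).
σ_M = (5/ln 10) · (σ_p/p) = 2.1715 × 7.4/86.56 = 2.1715 × 0.08549 = 0.18564.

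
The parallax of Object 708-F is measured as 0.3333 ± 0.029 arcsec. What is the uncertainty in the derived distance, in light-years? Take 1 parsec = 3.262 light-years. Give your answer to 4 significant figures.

d = 1/p, so σ_d = σ_p / p².
σ_d = 0.0290 / (0.3333)² = 0.0290 / 0.11109 = 0.26105 pc = 0.26105 × 3.262 ly = 0.85155 ly.

0.8516 ly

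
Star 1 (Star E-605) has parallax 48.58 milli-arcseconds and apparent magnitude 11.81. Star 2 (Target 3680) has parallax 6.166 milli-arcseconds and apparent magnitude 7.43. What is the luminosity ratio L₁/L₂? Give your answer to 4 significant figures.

d₁ = 1/p₁ = 1/0.04858″ = 20.585 pc; d₂ = 1/p₂ = 1/0.006166″ = 162.18 pc.
M₁ = m₁ − 5 log₁₀ d₁ + 5 = 11.81 − 6.5678 + 5 = 10.2422.
M₂ = 7.43 − 11.0500 + 5 = 1.3800.
L₁/L₂ = 10^(0.4(M₂ − M₁)) = 10^(0.4 × (-8.8622)) = 10^(-3.54488) = 0.00028518.

L₁/L₂ = 0.0002852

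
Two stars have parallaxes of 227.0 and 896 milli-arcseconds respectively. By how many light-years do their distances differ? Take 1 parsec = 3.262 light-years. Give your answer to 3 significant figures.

10.7 ly

d_A = 1/0.2270″ = 4.4053 pc; d_B = 1/0.8960″ = 1.1161 pc.
|d_B − d_A| = |1.1161 − 4.4053| = 3.2892 pc = 3.2892 × 3.262 ly = 10.729 ly.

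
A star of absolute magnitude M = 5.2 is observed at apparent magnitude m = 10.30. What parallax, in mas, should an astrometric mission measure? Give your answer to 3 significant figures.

9.55 mas

m − M = 10.30 − 5.2 = 5.10.
d = 10^((m−M)/5 + 1) = 10^2.020 = 104.71 pc.
p = 1/d = 1/104.71 = 0.0095502 arcsec = 9.5502 mas.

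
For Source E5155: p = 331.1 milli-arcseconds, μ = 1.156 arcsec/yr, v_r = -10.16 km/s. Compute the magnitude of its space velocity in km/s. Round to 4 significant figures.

d = 1/p = 1/0.3311″ = 3.0202 pc.
v_t = 4.740 μ d = 4.740 × 1.156 × 3.0202 = 16.549 km/s.
v = √(v_r² + v_t²) = √((-10.16)² + 16.549²) = √377.095 = 19.419 km/s.

19.42 km/s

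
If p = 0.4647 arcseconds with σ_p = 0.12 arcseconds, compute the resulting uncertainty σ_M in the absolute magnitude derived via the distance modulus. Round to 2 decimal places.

σ_M = 0.56 mag

M = m − 5 log₁₀ d + 5 = m + 5 log₁₀ p + 5, so ∂M/∂p = 5/(p ln 10).
σ_M = (5/ln 10) · (σ_p/p) = 2.1715 × 0.12/0.4647 = 2.1715 × 0.25823 = 0.56075.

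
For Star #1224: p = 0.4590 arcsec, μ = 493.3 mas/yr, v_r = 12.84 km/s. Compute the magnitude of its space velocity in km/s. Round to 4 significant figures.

d = 1/p = 1/0.4590″ = 2.1786 pc.
μ = 493.3 mas/yr = 0.4933 ″/yr.
v_t = 4.740 μ d = 4.740 × 0.4933 × 2.1786 = 5.0941 km/s.
v = √(v_r² + v_t²) = √(12.84² + 5.0941²) = √190.815 = 13.814 km/s.

13.81 km/s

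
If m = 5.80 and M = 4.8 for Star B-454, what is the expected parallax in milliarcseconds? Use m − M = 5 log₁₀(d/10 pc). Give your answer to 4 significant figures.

m − M = 5.80 − 4.8 = 1.00.
d = 10^((m−M)/5 + 1) = 10^1.200 = 15.849 pc.
p = 1/d = 1/15.849 = 0.063095 arcsec = 63.095 mas.

63.10 mas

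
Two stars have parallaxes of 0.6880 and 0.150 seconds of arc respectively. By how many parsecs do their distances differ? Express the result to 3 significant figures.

d_A = 1/0.6880″ = 1.4535 pc; d_B = 1/0.1500″ = 6.6667 pc.
|d_B − d_A| = |6.6667 − 1.4535| = 5.2132 pc.

5.21 pc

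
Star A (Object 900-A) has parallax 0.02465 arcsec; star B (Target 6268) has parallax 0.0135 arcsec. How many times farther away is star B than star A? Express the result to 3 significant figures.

Since d = 1/p, d_B/d_A = p_A/p_B.
= 0.02465 / 0.0135 = 1.8259.

1.83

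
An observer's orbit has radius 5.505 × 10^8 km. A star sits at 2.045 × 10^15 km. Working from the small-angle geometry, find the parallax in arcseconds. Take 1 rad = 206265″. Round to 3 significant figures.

0.0555 arcsec

θ ≈ B/d = (5.505 × 10^8) / (2.045 × 10^15) = 2.6919 × 10^-7 rad.
In arcseconds: 2.6919 × 10^-7 × 206265 = 0.055524″.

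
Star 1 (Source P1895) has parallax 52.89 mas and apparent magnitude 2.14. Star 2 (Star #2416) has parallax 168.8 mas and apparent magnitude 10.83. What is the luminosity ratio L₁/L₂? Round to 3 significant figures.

L₁/L₂ = 30500

d₁ = 1/p₁ = 1/0.05289″ = 18.907 pc; d₂ = 1/p₂ = 1/0.1688″ = 5.9242 pc.
M₁ = m₁ − 5 log₁₀ d₁ + 5 = 2.14 − 6.3831 + 5 = 0.7569.
M₂ = 10.83 − 3.8631 + 5 = 11.9669.
L₁/L₂ = 10^(0.4(M₂ − M₁)) = 10^(0.4 × 11.2100) = 10^4.48400 = 30479.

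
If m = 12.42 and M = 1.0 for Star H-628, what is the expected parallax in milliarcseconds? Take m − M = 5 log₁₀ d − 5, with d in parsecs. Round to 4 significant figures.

m − M = 12.42 − 1.0 = 11.42.
d = 10^((m−M)/5 + 1) = 10^3.284 = 1923.1 pc.
p = 1/d = 1/1923.1 = 0.00051999 arcsec = 0.51999 mas.

0.5200 mas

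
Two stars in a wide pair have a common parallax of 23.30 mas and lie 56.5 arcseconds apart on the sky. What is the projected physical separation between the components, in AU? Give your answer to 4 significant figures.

2425 AU

d = 1/p = 1/0.02330″ = 42.918 pc.
At distance d (pc), an angle of θ arcsec spans θ·d AU: s = 56.5 × 42.918 = 2424.9 AU.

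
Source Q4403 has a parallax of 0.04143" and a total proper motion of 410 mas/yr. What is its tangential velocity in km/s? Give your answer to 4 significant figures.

d = 1/p = 1/0.04143″ = 24.137 pc.
μ = 410 mas/yr = 0.410 ″/yr.
v_t = 4.74 × μ × d = 4.74 × 0.410 × 24.137 = 46.908 km/s.

46.91 km/s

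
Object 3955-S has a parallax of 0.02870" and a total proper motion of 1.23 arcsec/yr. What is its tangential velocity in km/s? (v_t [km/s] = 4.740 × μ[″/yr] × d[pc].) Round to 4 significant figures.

d = 1/p = 1/0.02870″ = 34.843 pc.
v_t = 4.74 × μ × d = 4.74 × 1.23 × 34.843 = 203.14 km/s.

203.1 km/s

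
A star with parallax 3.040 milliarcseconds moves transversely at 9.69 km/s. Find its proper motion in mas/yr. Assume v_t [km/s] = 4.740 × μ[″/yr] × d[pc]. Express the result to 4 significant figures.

d = 1/p = 1/0.003040″ = 328.95 pc.
μ = v_t / (4.74 d) = 9.69 / (4.74 × 328.95) = 9.69 / 1559.2 = 0.0062147 ″/yr = 6.2147 mas/yr.

6.215 mas/yr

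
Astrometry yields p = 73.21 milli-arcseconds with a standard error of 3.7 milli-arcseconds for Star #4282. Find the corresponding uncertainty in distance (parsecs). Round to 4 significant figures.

d = 1/p, so σ_d = σ_p / p².
σ_d = 0.00370 / (0.07321)² = 0.00370 / 0.0053597 = 0.69034 pc.

0.6903 pc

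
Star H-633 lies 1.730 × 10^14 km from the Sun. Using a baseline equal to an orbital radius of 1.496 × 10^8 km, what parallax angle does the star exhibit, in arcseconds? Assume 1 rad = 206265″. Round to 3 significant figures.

θ ≈ B/d = (1.496 × 10^8) / (1.730 × 10^14) = 8.6474 × 10^-7 rad.
In arcseconds: 8.6474 × 10^-7 × 206265 = 0.17837″.

0.178 arcsec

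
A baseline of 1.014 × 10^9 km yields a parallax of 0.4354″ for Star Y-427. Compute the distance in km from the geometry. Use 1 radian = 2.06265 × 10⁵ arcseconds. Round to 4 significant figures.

θ = 0.4354″ = 0.4354/206265 = 2.1109 × 10^-6 rad.
d = B/θ = (1.014 × 10^9) / (2.1109 × 10^-6) = 4.8036 × 10^14 km.

4.804 × 10^14 km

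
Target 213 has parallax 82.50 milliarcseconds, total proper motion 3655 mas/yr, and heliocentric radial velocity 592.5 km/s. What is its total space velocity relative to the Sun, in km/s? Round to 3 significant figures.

d = 1/p = 1/0.08250″ = 12.121 pc.
μ = 3655 mas/yr = 3.655 ″/yr.
v_t = 4.740 μ d = 4.740 × 3.655 × 12.121 = 209.99 km/s.
v = √(v_r² + v_t²) = √(592.5² + 209.99²) = √395152 = 628.61 km/s.

629 km/s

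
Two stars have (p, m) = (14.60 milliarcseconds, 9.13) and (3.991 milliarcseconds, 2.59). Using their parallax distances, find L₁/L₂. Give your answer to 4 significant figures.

d₁ = 1/p₁ = 1/0.01460″ = 68.493 pc; d₂ = 1/p₂ = 1/0.003991″ = 250.56 pc.
M₁ = m₁ − 5 log₁₀ d₁ + 5 = 9.13 − 9.1782 + 5 = 4.9518.
M₂ = 2.59 − 11.9946 + 5 = -4.4046.
L₁/L₂ = 10^(0.4(M₂ − M₁)) = 10^(0.4 × (-9.3564)) = 10^(-3.74256) = 0.0001809.

L₁/L₂ = 0.0001809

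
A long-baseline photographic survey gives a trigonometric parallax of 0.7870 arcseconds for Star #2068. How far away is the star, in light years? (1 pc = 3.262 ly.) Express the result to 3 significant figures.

4.14 light years

d = 1/p = 1/0.7870 = 1.2706 pc.
In light-years: 1.2706 × 3.262 = 4.1447 ly.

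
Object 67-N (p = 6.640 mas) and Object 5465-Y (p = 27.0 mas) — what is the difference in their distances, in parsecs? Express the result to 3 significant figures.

d_A = 1/0.006640″ = 150.6 pc; d_B = 1/0.02700″ = 37.037 pc.
|d_B − d_A| = |37.037 − 150.6| = 113.56 pc.

114 pc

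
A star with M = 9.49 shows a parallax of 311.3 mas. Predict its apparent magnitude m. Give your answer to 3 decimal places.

m = 7.024

d = 1/p = 1/0.3113″ = 3.2123 pc.
m − M = 5 log₁₀ d − 5 = 5 log₁₀(3.2123) − 5 = 2.5341 − 5 = -2.4659.
m = M + (m − M) = 9.49 + (-2.4659) = 7.024.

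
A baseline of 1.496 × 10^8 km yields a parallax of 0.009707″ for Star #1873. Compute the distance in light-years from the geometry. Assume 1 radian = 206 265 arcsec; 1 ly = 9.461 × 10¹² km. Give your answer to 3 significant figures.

θ = 0.009707″ = 0.009707/206265 = 4.7061 × 10^-8 rad.
d = B/θ = (1.496 × 10^8) / (4.7061 × 10^-8) = 3.1789 × 10^15 km = (3.1789 × 10^15) / (9.461 × 10^12) ly = 336 ly.

336 ly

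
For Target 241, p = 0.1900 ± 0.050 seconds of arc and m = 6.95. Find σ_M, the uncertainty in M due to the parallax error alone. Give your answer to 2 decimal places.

M = m − 5 log₁₀ d + 5 = m + 5 log₁₀ p + 5, so ∂M/∂p = 5/(p ln 10).
σ_M = (5/ln 10) · (σ_p/p) = 2.1715 × 0.050/0.1900 = 2.1715 × 0.26316 = 0.57145.

σ_M = 0.57 mag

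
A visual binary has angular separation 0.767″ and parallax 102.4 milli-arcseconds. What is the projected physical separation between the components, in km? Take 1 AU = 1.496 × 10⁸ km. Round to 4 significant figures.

d = 1/p = 1/0.1024″ = 9.7656 pc.
At distance d (pc), an angle of θ arcsec spans θ·d AU: s = 0.767 × 9.7656 = 7.4902 AU.
= 7.4902 × 1.496 × 10⁸ km = 1.1205 × 10^9 km.

1.121 × 10^9 km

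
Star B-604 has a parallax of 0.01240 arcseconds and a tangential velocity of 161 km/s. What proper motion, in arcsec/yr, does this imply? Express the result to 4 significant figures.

d = 1/p = 1/0.01240″ = 80.645 pc.
μ = v_t / (4.74 d) = 161 / (4.74 × 80.645) = 161 / 382.26 = 0.42118 ″/yr.

0.4212 arcsec/yr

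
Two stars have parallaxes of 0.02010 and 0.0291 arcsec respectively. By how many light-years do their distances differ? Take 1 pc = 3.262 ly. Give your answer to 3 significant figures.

d_A = 1/0.02010″ = 49.751 pc; d_B = 1/0.02910″ = 34.364 pc.
|d_B − d_A| = |34.364 − 49.751| = 15.387 pc = 15.387 × 3.262 ly = 50.192 ly.

50.2 ly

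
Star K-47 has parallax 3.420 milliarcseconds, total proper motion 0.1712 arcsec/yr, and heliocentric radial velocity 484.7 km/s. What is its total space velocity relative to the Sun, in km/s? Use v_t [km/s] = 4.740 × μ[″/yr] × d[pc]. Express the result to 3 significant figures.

d = 1/p = 1/0.003420″ = 292.4 pc.
v_t = 4.740 μ d = 4.740 × 0.1712 × 292.4 = 237.28 km/s.
v = √(v_r² + v_t²) = √(484.7² + 237.28²) = √291236 = 539.66 km/s.

540 km/s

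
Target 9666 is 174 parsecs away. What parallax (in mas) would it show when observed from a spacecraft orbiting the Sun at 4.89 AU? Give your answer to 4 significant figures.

28.10 mas

p (arcsec) = B (AU) / d (pc).
p = 4.89 / 174 = 0.028103 arcsec = 28.103 mas.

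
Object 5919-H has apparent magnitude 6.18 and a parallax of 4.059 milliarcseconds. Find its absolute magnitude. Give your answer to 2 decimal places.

d = 1/p = 1/0.004059″ = 246.37 pc.
m − M = 5 log₁₀(246.37) − 5 = 11.9579 − 5 = 6.9579.
M = m − (m − M) = 6.18 − 6.9579 = -0.78.

M = -0.78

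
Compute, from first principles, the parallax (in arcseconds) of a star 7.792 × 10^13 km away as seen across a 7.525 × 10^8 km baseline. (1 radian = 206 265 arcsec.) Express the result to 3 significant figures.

θ ≈ B/d = (7.525 × 10^8) / (7.792 × 10^13) = 9.6573 × 10^-6 rad.
In arcseconds: 9.6573 × 10^-6 × 206265 = 1.992″.

1.99 arcsec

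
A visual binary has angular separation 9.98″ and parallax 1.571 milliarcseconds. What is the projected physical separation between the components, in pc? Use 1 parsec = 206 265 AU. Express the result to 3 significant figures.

0.0308 pc

d = 1/p = 1/0.001571″ = 636.54 pc.
At distance d (pc), an angle of θ arcsec spans θ·d AU: s = 9.98 × 636.54 = 6352.7 AU.
= 6352.7 / 206265 = 0.030799 pc.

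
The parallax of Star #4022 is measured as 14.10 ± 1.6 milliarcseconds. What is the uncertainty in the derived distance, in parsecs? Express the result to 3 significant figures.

d = 1/p, so σ_d = σ_p / p².
σ_d = 0.00160 / (0.01410)² = 0.00160 / 0.00019881 = 8.0479 pc.

8.05 pc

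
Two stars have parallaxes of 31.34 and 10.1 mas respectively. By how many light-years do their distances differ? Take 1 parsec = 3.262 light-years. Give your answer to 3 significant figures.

219 ly

d_A = 1/0.03134″ = 31.908 pc; d_B = 1/0.01010″ = 99.01 pc.
|d_B − d_A| = |99.01 − 31.908| = 67.102 pc = 67.102 × 3.262 ly = 218.89 ly.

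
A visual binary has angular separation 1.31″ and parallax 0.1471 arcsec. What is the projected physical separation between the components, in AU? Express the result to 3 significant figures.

d = 1/p = 1/0.1471″ = 6.7981 pc.
At distance d (pc), an angle of θ arcsec spans θ·d AU: s = 1.31 × 6.7981 = 8.9055 AU.

8.91 AU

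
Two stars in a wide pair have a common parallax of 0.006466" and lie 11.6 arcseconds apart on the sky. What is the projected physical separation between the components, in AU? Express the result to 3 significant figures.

1790 AU

d = 1/p = 1/0.006466″ = 154.66 pc.
At distance d (pc), an angle of θ arcsec spans θ·d AU: s = 11.6 × 154.66 = 1794.1 AU.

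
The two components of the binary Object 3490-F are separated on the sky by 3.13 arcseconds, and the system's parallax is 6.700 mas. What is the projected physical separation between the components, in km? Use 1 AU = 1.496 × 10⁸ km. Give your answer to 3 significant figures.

d = 1/p = 1/0.006700″ = 149.25 pc.
At distance d (pc), an angle of θ arcsec spans θ·d AU: s = 3.13 × 149.25 = 467.15 AU.
= 467.15 × 1.496 × 10⁸ km = 6.9886 × 10^10 km.

6.99 × 10^10 km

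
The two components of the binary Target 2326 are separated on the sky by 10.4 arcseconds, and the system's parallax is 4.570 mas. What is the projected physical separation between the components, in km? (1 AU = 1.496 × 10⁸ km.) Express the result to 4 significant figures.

d = 1/p = 1/0.004570″ = 218.82 pc.
At distance d (pc), an angle of θ arcsec spans θ·d AU: s = 10.4 × 218.82 = 2275.7 AU.
= 2275.7 × 1.496 × 10⁸ km = 3.4044 × 10^11 km.

3.404 × 10^11 km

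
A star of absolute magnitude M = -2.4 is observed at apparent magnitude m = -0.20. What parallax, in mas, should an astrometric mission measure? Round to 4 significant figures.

36.31 mas

m − M = -0.20 − (-2.4) = 2.20.
d = 10^((m−M)/5 + 1) = 10^1.440 = 27.542 pc.
p = 1/d = 1/27.542 = 0.036308 arcsec = 36.308 mas.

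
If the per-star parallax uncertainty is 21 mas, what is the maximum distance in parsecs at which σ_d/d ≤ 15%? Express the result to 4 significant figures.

σ_d/d = σ_p/p, so the condition is σ_p/p ≤ 0.15, i.e. p ≥ σ_p/0.15.
p_min = 21/0.15 = 140 mas = 0.14 arcsec.
d_max = 1/p_min = 1/0.14 = 7.1429 pc.

7.143 pc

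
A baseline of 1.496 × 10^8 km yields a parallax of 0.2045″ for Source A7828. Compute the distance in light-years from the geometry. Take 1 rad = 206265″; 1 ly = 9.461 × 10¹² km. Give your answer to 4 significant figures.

15.95 ly

θ = 0.2045″ = 0.2045/206265 = 9.9144 × 10^-7 rad.
d = B/θ = (1.496 × 10^8) / (9.9144 × 10^-7) = 1.5089 × 10^14 km = (1.5089 × 10^14) / (9.461 × 10^12) ly = 15.949 ly.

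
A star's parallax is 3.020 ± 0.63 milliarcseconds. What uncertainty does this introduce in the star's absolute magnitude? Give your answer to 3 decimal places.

σ_M = 0.453 mag

M = m − 5 log₁₀ d + 5 = m + 5 log₁₀ p + 5, so ∂M/∂p = 5/(p ln 10).
σ_M = (5/ln 10) · (σ_p/p) = 2.1715 × 0.63/3.020 = 2.1715 × 0.20861 = 0.453.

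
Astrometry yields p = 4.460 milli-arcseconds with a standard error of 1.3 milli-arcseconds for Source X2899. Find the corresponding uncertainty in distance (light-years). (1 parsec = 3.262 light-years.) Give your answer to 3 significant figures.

213 ly

d = 1/p, so σ_d = σ_p / p².
σ_d = 0.00130 / (0.004460)² = 0.00130 / 0.000019892 = 65.353 pc = 65.353 × 3.262 ly = 213.18 ly.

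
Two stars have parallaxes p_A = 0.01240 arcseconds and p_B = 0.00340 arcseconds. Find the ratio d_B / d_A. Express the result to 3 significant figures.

3.65

Since d = 1/p, d_B/d_A = p_A/p_B.
= 0.01240 / 0.00340 = 3.6471.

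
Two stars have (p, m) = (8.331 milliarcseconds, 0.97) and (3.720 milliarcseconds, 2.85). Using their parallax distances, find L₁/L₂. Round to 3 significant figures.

d₁ = 1/p₁ = 1/0.008331″ = 120.03 pc; d₂ = 1/p₂ = 1/0.003720″ = 268.82 pc.
M₁ = m₁ − 5 log₁₀ d₁ + 5 = 0.97 − 10.3964 + 5 = -4.4264.
M₂ = 2.85 − 12.1473 + 5 = -4.2973.
L₁/L₂ = 10^(0.4(M₂ − M₁)) = 10^(0.4 × 0.1291) = 10^0.05164 = 1.1263.

L₁/L₂ = 1.13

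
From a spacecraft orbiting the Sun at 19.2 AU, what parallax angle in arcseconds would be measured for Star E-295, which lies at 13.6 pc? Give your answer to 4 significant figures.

p (arcsec) = B (AU) / d (pc).
p = 19.2 / 13.6 = 1.4118 arcsec.

1.412 arcsec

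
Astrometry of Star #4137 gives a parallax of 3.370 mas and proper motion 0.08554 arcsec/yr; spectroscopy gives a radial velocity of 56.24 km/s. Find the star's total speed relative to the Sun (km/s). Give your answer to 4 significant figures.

132.8 km/s

d = 1/p = 1/0.003370″ = 296.74 pc.
v_t = 4.740 μ d = 4.740 × 0.08554 × 296.74 = 120.32 km/s.
v = √(v_r² + v_t²) = √(56.24² + 120.32²) = √17639.8 = 132.81 km/s.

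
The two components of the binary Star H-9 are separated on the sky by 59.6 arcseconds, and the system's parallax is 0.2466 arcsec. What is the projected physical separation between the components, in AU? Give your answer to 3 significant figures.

242 AU

d = 1/p = 1/0.2466″ = 4.0552 pc.
At distance d (pc), an angle of θ arcsec spans θ·d AU: s = 59.6 × 4.0552 = 241.69 AU.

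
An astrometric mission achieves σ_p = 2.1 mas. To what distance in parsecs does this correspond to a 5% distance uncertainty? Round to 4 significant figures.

23.81 pc

σ_d/d = σ_p/p, so the condition is σ_p/p ≤ 0.05, i.e. p ≥ σ_p/0.05.
p_min = 2.1/0.05 = 42 mas = 0.042 arcsec.
d_max = 1/p_min = 1/0.042 = 23.81 pc.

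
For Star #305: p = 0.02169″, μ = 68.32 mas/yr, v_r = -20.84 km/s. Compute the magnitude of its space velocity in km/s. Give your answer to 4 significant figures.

25.64 km/s

d = 1/p = 1/0.02169″ = 46.104 pc.
μ = 68.32 mas/yr = 0.06832 ″/yr.
v_t = 4.740 μ d = 4.740 × 0.06832 × 46.104 = 14.93 km/s.
v = √(v_r² + v_t²) = √((-20.84)² + 14.93²) = √657.211 = 25.636 km/s.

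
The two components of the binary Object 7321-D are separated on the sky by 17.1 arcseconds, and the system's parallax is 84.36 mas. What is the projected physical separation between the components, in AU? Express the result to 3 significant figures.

d = 1/p = 1/0.08436″ = 11.854 pc.
At distance d (pc), an angle of θ arcsec spans θ·d AU: s = 17.1 × 11.854 = 202.7 AU.

203 AU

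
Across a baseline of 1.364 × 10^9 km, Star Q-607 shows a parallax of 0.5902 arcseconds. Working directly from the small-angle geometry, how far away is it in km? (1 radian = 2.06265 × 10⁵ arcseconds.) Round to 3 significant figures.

θ = 0.5902″ = 0.5902/206265 = 2.8614 × 10^-6 rad.
d = B/θ = (1.364 × 10^9) / (2.8614 × 10^-6) = 4.7669 × 10^14 km.

4.77 × 10^14 km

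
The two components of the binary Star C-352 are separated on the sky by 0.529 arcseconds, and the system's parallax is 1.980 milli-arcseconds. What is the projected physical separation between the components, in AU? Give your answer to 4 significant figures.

d = 1/p = 1/0.001980″ = 505.05 pc.
At distance d (pc), an angle of θ arcsec spans θ·d AU: s = 0.529 × 505.05 = 267.17 AU.

267.2 AU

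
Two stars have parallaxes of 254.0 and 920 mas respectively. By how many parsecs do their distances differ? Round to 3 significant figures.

d_A = 1/0.2540″ = 3.937 pc; d_B = 1/0.9200″ = 1.087 pc.
|d_B − d_A| = |1.087 − 3.937| = 2.85 pc.

2.85 pc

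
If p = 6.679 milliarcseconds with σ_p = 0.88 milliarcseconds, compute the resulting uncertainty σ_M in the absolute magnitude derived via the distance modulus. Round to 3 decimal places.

σ_M = 0.286 mag

M = m − 5 log₁₀ d + 5 = m + 5 log₁₀ p + 5, so ∂M/∂p = 5/(p ln 10).
σ_M = (5/ln 10) · (σ_p/p) = 2.1715 × 0.88/6.679 = 2.1715 × 0.13176 = 0.28612.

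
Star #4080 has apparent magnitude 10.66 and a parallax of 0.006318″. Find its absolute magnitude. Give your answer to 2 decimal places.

d = 1/p = 1/0.006318″ = 158.28 pc.
m − M = 5 log₁₀(158.28) − 5 = 10.9971 − 5 = 5.9971.
M = m − (m − M) = 10.66 − 5.9971 = 4.66.

M = 4.66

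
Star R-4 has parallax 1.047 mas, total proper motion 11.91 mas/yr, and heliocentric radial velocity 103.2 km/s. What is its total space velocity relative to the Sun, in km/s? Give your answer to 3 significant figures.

d = 1/p = 1/0.001047″ = 955.11 pc.
μ = 11.91 mas/yr = 0.01191 ″/yr.
v_t = 4.740 μ d = 4.740 × 0.01191 × 955.11 = 53.919 km/s.
v = √(v_r² + v_t²) = √(103.2² + 53.919²) = √13557.5 = 116.44 km/s.

116 km/s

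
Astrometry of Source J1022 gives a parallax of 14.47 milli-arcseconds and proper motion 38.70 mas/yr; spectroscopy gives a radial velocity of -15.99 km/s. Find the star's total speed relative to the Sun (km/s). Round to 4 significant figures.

20.41 km/s

d = 1/p = 1/0.01447″ = 69.109 pc.
μ = 38.70 mas/yr = 0.03870 ″/yr.
v_t = 4.740 μ d = 4.740 × 0.03870 × 69.109 = 12.677 km/s.
v = √(v_r² + v_t²) = √((-15.99)² + 12.677²) = √416.386 = 20.406 km/s.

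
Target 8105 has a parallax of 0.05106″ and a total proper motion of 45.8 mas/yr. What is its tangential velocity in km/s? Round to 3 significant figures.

d = 1/p = 1/0.05106″ = 19.585 pc.
μ = 45.8 mas/yr = 0.0458 ″/yr.
v_t = 4.74 × μ × d = 4.74 × 0.0458 × 19.585 = 4.2517 km/s.

4.25 km/s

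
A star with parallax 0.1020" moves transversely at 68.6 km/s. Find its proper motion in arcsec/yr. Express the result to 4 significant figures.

1.476 arcsec/yr

d = 1/p = 1/0.1020″ = 9.8039 pc.
μ = v_t / (4.74 d) = 68.6 / (4.74 × 9.8039) = 68.6 / 46.47 = 1.4762 ″/yr.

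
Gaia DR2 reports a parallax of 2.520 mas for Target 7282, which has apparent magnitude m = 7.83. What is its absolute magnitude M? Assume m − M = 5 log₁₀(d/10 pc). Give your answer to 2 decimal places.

M = -0.16

d = 1/p = 1/0.002520″ = 396.83 pc.
m − M = 5 log₁₀(396.83) − 5 = 12.9930 − 5 = 7.9930.
M = m − (m − M) = 7.83 − 7.9930 = -0.16.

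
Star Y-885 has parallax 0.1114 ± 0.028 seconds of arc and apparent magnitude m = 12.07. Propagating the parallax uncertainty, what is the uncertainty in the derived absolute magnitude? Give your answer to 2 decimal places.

σ_M = 0.55 mag

M = m − 5 log₁₀ d + 5 = m + 5 log₁₀ p + 5, so ∂M/∂p = 5/(p ln 10).
σ_M = (5/ln 10) · (σ_p/p) = 2.1715 × 0.028/0.1114 = 2.1715 × 0.25135 = 0.54581.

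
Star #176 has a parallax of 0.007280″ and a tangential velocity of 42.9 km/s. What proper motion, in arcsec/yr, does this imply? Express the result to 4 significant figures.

d = 1/p = 1/0.007280″ = 137.36 pc.
μ = v_t / (4.74 d) = 42.9 / (4.74 × 137.36) = 42.9 / 651.09 = 0.06589 ″/yr.

0.06589 arcsec/yr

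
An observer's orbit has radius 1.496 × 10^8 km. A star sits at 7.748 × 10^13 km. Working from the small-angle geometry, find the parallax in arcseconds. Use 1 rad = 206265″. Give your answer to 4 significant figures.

θ ≈ B/d = (1.496 × 10^8) / (7.748 × 10^13) = 1.9308 × 10^-6 rad.
In arcseconds: 1.9308 × 10^-6 × 206265 = 0.39826″.

0.3983 arcsec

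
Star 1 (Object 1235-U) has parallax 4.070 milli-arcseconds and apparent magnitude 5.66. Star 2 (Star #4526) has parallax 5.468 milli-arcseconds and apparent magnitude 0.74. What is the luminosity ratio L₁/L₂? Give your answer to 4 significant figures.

d₁ = 1/p₁ = 1/0.004070″ = 245.7 pc; d₂ = 1/p₂ = 1/0.005468″ = 182.88 pc.
M₁ = m₁ − 5 log₁₀ d₁ + 5 = 5.66 − 11.9520 + 5 = -1.2920.
M₂ = 0.74 − 11.3108 + 5 = -5.5708.
L₁/L₂ = 10^(0.4(M₂ − M₁)) = 10^(0.4 × (-4.2788)) = 10^(-1.71152) = 0.01943.

L₁/L₂ = 0.01943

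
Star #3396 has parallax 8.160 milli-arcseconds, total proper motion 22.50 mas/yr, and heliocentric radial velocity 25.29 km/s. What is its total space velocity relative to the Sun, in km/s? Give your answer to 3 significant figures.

d = 1/p = 1/0.008160″ = 122.55 pc.
μ = 22.50 mas/yr = 0.02250 ″/yr.
v_t = 4.740 μ d = 4.740 × 0.02250 × 122.55 = 13.07 km/s.
v = √(v_r² + v_t²) = √(25.29² + 13.07²) = √810.409 = 28.468 km/s.

28.5 km/s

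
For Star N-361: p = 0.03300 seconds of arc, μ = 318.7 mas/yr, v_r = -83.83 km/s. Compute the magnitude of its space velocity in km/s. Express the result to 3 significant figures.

95.5 km/s

d = 1/p = 1/0.03300″ = 30.303 pc.
μ = 318.7 mas/yr = 0.3187 ″/yr.
v_t = 4.740 μ d = 4.740 × 0.3187 × 30.303 = 45.777 km/s.
v = √(v_r² + v_t²) = √((-83.83)² + 45.777²) = √9123 = 95.514 km/s.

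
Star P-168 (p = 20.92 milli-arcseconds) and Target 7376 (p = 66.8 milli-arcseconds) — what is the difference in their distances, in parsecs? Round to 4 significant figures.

d_A = 1/0.02092″ = 47.801 pc; d_B = 1/0.06680″ = 14.97 pc.
|d_B − d_A| = |14.97 − 47.801| = 32.831 pc.

32.83 pc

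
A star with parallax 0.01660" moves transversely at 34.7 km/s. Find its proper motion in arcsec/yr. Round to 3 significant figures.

d = 1/p = 1/0.01660″ = 60.241 pc.
μ = v_t / (4.74 d) = 34.7 / (4.74 × 60.241) = 34.7 / 285.54 = 0.12152 ″/yr.

0.122 arcsec/yr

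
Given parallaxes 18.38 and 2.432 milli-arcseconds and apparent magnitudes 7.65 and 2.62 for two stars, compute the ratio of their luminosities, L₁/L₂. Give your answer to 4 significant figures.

L₁/L₂ = 0.0001703

d₁ = 1/p₁ = 1/0.01838″ = 54.407 pc; d₂ = 1/p₂ = 1/0.002432″ = 411.18 pc.
M₁ = m₁ − 5 log₁₀ d₁ + 5 = 7.65 − 8.6783 + 5 = 3.9717.
M₂ = 2.62 − 13.0702 + 5 = -5.4502.
L₁/L₂ = 10^(0.4(M₂ − M₁)) = 10^(0.4 × (-9.4219)) = 10^(-3.76876) = 0.00017031.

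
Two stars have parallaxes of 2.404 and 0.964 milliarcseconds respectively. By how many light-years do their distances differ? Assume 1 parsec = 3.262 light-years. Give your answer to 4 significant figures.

d_A = 1/0.002404″ = 415.97 pc; d_B = 1/0.0009640″ = 1037.3 pc.
|d_B − d_A| = |1037.3 − 415.97| = 621.33 pc = 621.33 × 3.262 ly = 2026.8 ly.

2027 ly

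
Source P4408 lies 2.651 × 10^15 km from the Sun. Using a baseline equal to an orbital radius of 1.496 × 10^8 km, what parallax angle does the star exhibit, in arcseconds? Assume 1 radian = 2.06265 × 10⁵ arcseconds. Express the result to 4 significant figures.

0.01164 arcsec

θ ≈ B/d = (1.496 × 10^8) / (2.651 × 10^15) = 5.6432 × 10^-8 rad.
In arcseconds: 5.6432 × 10^-8 × 206265 = 0.01164″.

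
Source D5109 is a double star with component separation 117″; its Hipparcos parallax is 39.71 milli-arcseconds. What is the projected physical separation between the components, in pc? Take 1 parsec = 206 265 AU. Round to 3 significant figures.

0.0143 pc

d = 1/p = 1/0.03971″ = 25.183 pc.
At distance d (pc), an angle of θ arcsec spans θ·d AU: s = 117 × 25.183 = 2946.4 AU.
= 2946.4 / 206265 = 0.014285 pc.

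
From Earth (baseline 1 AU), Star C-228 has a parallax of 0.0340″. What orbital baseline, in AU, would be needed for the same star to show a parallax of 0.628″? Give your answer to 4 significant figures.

18.47 AU

Parallax scales linearly with baseline: p ∝ B, so B = p_target / p_Earth × 1 AU.
B = 0.628 / 0.0340 = 18.471 AU.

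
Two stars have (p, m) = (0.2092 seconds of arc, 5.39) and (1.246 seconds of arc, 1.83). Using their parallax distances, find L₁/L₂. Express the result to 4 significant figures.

d₁ = 1/p₁ = 1/0.2092″ = 4.7801 pc; d₂ = 1/p₂ = 1/1.246″ = 0.80257 pc.
M₁ = m₁ − 5 log₁₀ d₁ + 5 = 5.39 − 3.3972 + 5 = 6.9928.
M₂ = 1.83 − (-0.4776) + 5 = 7.3076.
L₁/L₂ = 10^(0.4(M₂ − M₁)) = 10^(0.4 × 0.3148) = 10^0.12592 = 1.3363.

L₁/L₂ = 1.336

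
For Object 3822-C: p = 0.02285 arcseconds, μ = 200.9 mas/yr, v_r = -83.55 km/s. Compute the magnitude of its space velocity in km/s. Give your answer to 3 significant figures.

93.4 km/s

d = 1/p = 1/0.02285″ = 43.764 pc.
μ = 200.9 mas/yr = 0.2009 ″/yr.
v_t = 4.740 μ d = 4.740 × 0.2009 × 43.764 = 41.675 km/s.
v = √(v_r² + v_t²) = √((-83.55)² + 41.675²) = √8717.41 = 93.367 km/s.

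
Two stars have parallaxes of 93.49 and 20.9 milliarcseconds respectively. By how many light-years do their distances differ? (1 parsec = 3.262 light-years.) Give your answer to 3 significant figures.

121 ly

d_A = 1/0.09349″ = 10.696 pc; d_B = 1/0.02090″ = 47.847 pc.
|d_B − d_A| = |47.847 − 10.696| = 37.151 pc = 37.151 × 3.262 ly = 121.19 ly.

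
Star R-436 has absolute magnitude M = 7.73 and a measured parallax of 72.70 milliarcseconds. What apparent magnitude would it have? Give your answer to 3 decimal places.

d = 1/p = 1/0.07270″ = 13.755 pc.
m − M = 5 log₁₀ d − 5 = 5 log₁₀(13.755) − 5 = 5.6923 − 5 = 0.6923.
m = M + (m − M) = 7.73 + 0.6923 = 8.422.

m = 8.422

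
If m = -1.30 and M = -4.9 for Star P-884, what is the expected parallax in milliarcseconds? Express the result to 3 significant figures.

m − M = -1.30 − (-4.9) = 3.60.
d = 10^((m−M)/5 + 1) = 10^1.720 = 52.481 pc.
p = 1/d = 1/52.481 = 0.019055 arcsec = 19.055 mas.

19.1 mas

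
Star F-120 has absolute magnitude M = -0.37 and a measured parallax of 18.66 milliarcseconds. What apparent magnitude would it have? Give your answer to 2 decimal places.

d = 1/p = 1/0.01866″ = 53.591 pc.
m − M = 5 log₁₀ d − 5 = 5 log₁₀(53.591) − 5 = 8.6455 − 5 = 3.6455.
m = M + (m − M) = -0.37 + 3.6455 = 3.28.

m = 3.28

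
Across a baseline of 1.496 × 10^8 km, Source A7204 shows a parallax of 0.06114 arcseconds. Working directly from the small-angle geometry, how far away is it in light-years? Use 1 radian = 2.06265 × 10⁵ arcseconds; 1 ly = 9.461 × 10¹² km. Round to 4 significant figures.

53.35 ly

θ = 0.06114″ = 0.06114/206265 = 2.9641 × 10^-7 rad.
d = B/θ = (1.496 × 10^8) / (2.9641 × 10^-7) = 5.0471 × 10^14 km = (5.0471 × 10^14) / (9.461 × 10^12) ly = 53.346 ly.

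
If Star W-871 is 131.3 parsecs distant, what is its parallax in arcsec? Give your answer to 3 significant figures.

p = 1/d = 1/131.3 = 0.0076161 arcsec.

0.00762 arcsec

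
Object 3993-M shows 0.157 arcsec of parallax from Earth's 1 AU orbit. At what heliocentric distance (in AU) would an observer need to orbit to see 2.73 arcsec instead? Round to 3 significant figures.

17.4 AU

Parallax scales linearly with baseline: p ∝ B, so B = p_target / p_Earth × 1 AU.
B = 2.73 / 0.157 = 17.389 AU.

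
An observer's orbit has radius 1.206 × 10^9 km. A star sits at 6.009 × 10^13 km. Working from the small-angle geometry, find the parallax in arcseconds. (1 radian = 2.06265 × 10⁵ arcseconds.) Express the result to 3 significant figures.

4.14 arcsec

θ ≈ B/d = (1.206 × 10^9) / (6.009 × 10^13) = 2.0070 × 10^-5 rad.
In arcseconds: 2.0070 × 10^-5 × 206265 = 4.1397″.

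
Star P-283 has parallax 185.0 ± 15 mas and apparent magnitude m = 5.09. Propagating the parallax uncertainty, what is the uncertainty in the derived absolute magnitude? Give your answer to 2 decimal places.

M = m − 5 log₁₀ d + 5 = m + 5 log₁₀ p + 5, so ∂M/∂p = 5/(p ln 10).
σ_M = (5/ln 10) · (σ_p/p) = 2.1715 × 15/185.0 = 2.1715 × 0.081081 = 0.17607.

σ_M = 0.18 mag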